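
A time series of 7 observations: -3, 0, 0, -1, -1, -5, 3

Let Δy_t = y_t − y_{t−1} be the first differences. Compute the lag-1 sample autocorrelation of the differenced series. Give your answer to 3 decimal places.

-0.333

First differences Δy: 3, 0, -1, 0, -4, 8
Mean of differences = 1.0000
Numerator Σ(Δy_t−Δȳ)(Δy_{t+1}−Δȳ) = -28.0000
Denominator Σ(Δy_t−Δȳ)² = 84.0000
r_1(Δy) = -28.0000 / 84.0000 = -0.333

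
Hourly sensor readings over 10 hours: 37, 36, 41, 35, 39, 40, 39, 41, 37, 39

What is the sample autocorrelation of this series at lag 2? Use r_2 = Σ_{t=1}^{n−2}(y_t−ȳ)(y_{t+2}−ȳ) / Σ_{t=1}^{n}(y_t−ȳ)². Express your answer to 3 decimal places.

0.153

Mean ȳ = (37 + 36 + 41 + 35 + 39 + 40 + 39 + 41 + 37 + 39)/10 = 38.4000
Numerator Σ_{t=1}^{8}(y_t−ȳ)(y_{t+2}−ȳ) = 5.8800
Denominator Σ(y_t−ȳ)² = 38.4000
r_2 = 5.8800 / 38.4000 = 0.153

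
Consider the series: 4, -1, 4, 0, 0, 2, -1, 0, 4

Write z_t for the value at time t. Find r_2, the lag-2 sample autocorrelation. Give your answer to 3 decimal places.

Mean z̄ = (4 − 1 + 4 + 0 + 0 + 2 − 1 + 0 + 4)/9 = 1.3333
Σ(z_t−z̄)(z_{t+2}−z̄) = (7.1111) + (3.1111) + (-3.5556) + (-0.8889) + (3.1111) + (-0.8889) + (-6.2222) = 1.7778
Denominator Σ(z_t−z̄)² = 38.0000
r_2 = 1.7778 / 38.0000 = 0.047

0.047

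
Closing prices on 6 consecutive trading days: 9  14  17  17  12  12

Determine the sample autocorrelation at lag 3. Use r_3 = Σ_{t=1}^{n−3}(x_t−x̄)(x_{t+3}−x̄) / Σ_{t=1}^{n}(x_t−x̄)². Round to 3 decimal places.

Mean x̄ = (9 + 14 + 17 + 17 + 12 + 12)/6 = 13.5000
Deviations from mean: -4.5000, 0.5000, 3.5000, 3.5000, -1.5000, -1.5000
Σ(x_t−x̄)(x_{t+3}−x̄) = (-15.7500) + (-0.7500) + (-5.2500) = -21.7500
Denominator Σ(x_t−x̄)² = 49.5000
r_3 = -21.7500 / 49.5000 = -0.439

-0.439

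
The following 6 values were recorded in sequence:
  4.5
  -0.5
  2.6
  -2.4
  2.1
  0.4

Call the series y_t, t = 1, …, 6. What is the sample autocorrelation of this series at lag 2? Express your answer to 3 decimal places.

0.488

Mean ȳ = (4.5 − 0.5 + 2.6 − 2.4 + 2.1 + 0.4)/6 = 1.1167
Deviations from mean: 3.3833, -1.6167, 1.4833, -3.5167, 0.9833, -0.7167
Numerator Σ_{t=1}^{4}(y_t−ȳ)(y_{t+2}−ȳ) = 14.6828
Denominator Σ(y_t−ȳ)² = 30.1083
r_2 = 14.6828 / 30.1083 = 0.488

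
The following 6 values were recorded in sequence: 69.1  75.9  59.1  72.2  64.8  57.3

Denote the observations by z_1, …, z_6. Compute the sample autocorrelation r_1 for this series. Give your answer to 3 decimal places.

Mean z̄ = (69.1 + 75.9 + 59.1 + 72.2 + 64.8 + 57.3)/6 = 66.4000
Deviations from mean: 2.7000, 9.5000, -7.3000, 5.8000, -1.6000, -9.1000
Σ(z_t−z̄)(z_{t+1}−z̄) = (25.6500) + (-69.3500) + (-42.3400) + (-9.2800) + (14.5600) = -80.7600
Denominator Σ(z_t−z̄)² = 269.8400
r_1 = -80.7600 / 269.8400 = -0.299

-0.299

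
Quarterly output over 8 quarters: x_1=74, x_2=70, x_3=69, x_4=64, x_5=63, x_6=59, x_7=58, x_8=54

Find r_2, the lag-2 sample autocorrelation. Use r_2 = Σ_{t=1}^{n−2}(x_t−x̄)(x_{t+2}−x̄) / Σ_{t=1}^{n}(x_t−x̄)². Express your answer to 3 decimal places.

Mean x̄ = (74 + 70 + 69 + 64 + 63 + 59 + 58 + 54)/8 = 63.8750
Deviations from mean: 10.1250, 6.1250, 5.1250, 0.1250, -0.8750, -4.8750, -5.8750, -9.8750
Numerator Σ_{t=1}^{6}(x_t−x̄)(x_{t+2}−x̄) = 100.8438
Denominator Σ(x_t−x̄)² = 322.8750
r_2 = 100.8438 / 322.8750 = 0.312

0.312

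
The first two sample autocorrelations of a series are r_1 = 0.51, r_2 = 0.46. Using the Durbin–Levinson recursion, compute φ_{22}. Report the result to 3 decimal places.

φ_{22} = (r_2 − r_1²) / (1 − r_1²)
r_1² = (0.51)² = 0.2601
Numerator = 0.46 − 0.2601 = 0.1999; denominator = 1 − 0.2601 = 0.7399
φ_{22} = 0.1999 / 0.7399 = 0.270

0.270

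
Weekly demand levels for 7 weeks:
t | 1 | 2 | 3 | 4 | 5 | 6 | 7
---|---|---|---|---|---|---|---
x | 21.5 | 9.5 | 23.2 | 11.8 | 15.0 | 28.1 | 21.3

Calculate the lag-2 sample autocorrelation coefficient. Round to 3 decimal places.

-0.058

Mean x̄ = (21.5 + 9.5 + 23.2 + 11.8 + 15.0 + 28.1 + 21.3)/7 = 18.6286
Deviations from mean: 2.8714, -9.1286, 4.5714, -6.8286, -3.6286, 9.4714, 2.6714
Σ(x_t−x̄)(x_{t+2}−x̄) = (13.1265) + (62.3351) + (-16.5878) + (-64.6763) + (-9.6935) = -15.4959
Denominator Σ(x_t−x̄)² = 269.1143
r_2 = -15.4959 / 269.1143 = -0.058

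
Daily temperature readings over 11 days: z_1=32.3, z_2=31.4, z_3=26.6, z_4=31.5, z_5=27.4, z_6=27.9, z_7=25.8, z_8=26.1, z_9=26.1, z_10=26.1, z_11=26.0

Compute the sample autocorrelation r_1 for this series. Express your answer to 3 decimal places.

0.282

Mean z̄ = (32.3 + 31.4 + 26.6 + 31.5 + 27.4 + 27.9 + 25.8 + 26.1 + 26.1 + 26.1 + 26.0)/11 = 27.9273
Numerator Σ_{t=1}^{10}(z_t−z̄)(z_{t+1}−z̄) = 18.1093
Denominator Σ(z_t−z̄)² = 64.2418
r_1 = 18.1093 / 64.2418 = 0.282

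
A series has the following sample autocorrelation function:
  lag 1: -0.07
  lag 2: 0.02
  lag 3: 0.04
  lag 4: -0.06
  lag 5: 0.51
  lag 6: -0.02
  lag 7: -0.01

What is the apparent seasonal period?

5

The largest autocorrelation is r_5 = 0.51; the remaining lags stay at or below 0.04.
The dominant spike at lag 5 indicates a seasonal period of 5.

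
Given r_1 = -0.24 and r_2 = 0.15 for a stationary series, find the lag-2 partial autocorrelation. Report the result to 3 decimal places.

0.098

φ_{22} = (r_2 − r_1²) / (1 − r_1²)
r_1² = (-0.24)² = 0.0576
Numerator = 0.15 − 0.0576 = 0.0924; denominator = 1 − 0.0576 = 0.9424
φ_{22} = 0.0924 / 0.9424 = 0.098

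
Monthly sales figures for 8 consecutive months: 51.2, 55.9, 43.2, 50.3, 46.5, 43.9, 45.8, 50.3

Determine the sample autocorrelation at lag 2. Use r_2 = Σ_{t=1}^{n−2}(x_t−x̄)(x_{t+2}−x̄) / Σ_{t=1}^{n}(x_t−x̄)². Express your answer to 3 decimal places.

-0.021

Mean x̄ = (51.2 + 55.9 + 43.2 + 50.3 + 46.5 + 43.9 + 45.8 + 50.3)/8 = 48.3875
Σ(x_t−x̄)(x_{t+2}−x̄) = (-14.5898) + (14.3677) + (9.7914) + (-8.5823) + (4.8839) + (-8.5823) = -2.7116
Denominator Σ(x_t−x̄)² = 128.9688
r_2 = -2.7116 / 128.9688 = -0.021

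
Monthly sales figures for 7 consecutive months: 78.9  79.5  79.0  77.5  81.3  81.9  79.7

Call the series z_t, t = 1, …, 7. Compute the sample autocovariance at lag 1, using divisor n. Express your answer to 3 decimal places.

0.264

Mean z̄ = (78.9 + 79.5 + 79.0 + 77.5 + 81.3 + 81.9 + 79.7)/7 = 79.6857
Deviations: -0.7857, -0.1857, -0.6857, -2.1857, 1.6143, 2.2143, 0.0143
Σ_{t=1}^{6}(z_t−z̄)(z_{t+1}−z̄) = 1.8498
γ_1 = 1.8498 / 7 = 0.264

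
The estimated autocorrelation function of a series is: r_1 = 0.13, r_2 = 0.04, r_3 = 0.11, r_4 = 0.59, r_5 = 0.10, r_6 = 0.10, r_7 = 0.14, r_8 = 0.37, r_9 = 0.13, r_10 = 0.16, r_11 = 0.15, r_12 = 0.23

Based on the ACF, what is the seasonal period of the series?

The largest autocorrelation is r_4 = 0.59, with weaker echoes at lags 8 (0.37) and 12 (0.23); the remaining lags stay at or below 0.16.
The dominant spike at lag 4 indicates a seasonal period of 4.

4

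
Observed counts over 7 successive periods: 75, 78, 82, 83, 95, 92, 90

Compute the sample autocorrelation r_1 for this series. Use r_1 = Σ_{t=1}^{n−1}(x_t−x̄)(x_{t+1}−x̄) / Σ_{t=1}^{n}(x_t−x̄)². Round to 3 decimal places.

0.542

Mean x̄ = (75 + 78 + 82 + 83 + 95 + 92 + 90)/7 = 85.0000
Deviations from mean: -10.0000, -7.0000, -3.0000, -2.0000, 10.0000, 7.0000, 5.0000
Numerator Σ_{t=1}^{6}(x_t−x̄)(x_{t+1}−x̄) = 182.0000
Denominator Σ(x_t−x̄)² = 336.0000
r_1 = 182.0000 / 336.0000 = 0.542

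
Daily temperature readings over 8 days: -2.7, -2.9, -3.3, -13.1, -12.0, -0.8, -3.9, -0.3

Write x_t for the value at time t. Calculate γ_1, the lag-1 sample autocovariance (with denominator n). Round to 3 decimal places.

Mean x̄ = (-2.7 − 2.9 − 3.3 − 13.1 − 12.0 − 0.8 − 3.9 − 0.3)/8 = -4.8750
Σ_{t=1}^{7}(x_t−x̄)(x_{t+1}−x̄) = 32.4544
γ_1 = 32.4544 / 8 = 4.057

4.057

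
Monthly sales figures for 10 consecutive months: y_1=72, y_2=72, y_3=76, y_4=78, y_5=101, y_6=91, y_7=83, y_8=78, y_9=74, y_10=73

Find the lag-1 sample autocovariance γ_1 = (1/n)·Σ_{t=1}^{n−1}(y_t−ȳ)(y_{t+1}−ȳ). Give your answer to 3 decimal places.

37.656

Mean ȳ = (72 + 72 + 76 + 78 + 101 + 91 + 83 + 78 + 74 + 73)/10 = 79.8000
Σ_{t=1}^{9}(y_t−ȳ)(y_{t+1}−ȳ) = 376.5600
γ_1 = 376.5600 / 10 = 37.656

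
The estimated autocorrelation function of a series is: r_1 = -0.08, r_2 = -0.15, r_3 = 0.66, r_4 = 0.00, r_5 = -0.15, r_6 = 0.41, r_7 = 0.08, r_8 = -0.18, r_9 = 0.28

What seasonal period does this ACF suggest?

The largest autocorrelation is r_3 = 0.66, with weaker echoes at lags 6 (0.41) and 9 (0.28); the remaining lags stay at or below 0.08.
The dominant spike at lag 3 indicates a seasonal period of 3.

3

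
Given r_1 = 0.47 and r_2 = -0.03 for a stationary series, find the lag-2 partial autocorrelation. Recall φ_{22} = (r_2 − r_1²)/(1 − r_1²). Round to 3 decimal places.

φ_{22} = (r_2 − r_1²) / (1 − r_1²)
r_1² = (0.47)² = 0.2209
Numerator = -0.03 − 0.2209 = -0.2509; denominator = 1 − 0.2209 = 0.7791
φ_{22} = -0.2509 / 0.7791 = -0.322

-0.322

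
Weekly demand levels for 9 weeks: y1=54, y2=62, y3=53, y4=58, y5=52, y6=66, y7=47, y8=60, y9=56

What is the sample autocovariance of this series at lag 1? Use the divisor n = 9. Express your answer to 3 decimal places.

-23.652

Mean ȳ = (54 + 62 + 53 + 58 + 52 + 66 + 47 + 60 + 56)/9 = 56.4444
Σ_{t=1}^{8}(y_t−ȳ)(y_{t+1}−ȳ) = -212.8642
γ_1 = -212.8642 / 9 = -23.652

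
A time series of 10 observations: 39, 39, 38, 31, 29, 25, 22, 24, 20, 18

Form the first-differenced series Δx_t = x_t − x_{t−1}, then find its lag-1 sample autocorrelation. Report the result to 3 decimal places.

-0.274

First differences Δx: 0, -1, -7, -2, -4, -3, 2, -4, -2
Mean of differences = -2.3333
Numerator Σ(Δx_t−Δx̄)(Δx_{t+1}−Δx̄) = -14.7778
Denominator Σ(Δx_t−Δx̄)² = 54.0000
r_1(Δx) = -14.7778 / 54.0000 = -0.274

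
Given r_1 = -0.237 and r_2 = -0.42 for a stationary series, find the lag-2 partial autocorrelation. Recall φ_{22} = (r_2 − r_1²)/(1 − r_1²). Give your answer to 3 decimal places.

-0.505

φ_{22} = (r_2 − r_1²) / (1 − r_1²)
r_1² = (-0.237)² = 0.056169
Numerator = -0.42 − 0.0562 = -0.4762; denominator = 1 − 0.0562 = 0.9438
φ_{22} = -0.4762 / 0.9438 = -0.505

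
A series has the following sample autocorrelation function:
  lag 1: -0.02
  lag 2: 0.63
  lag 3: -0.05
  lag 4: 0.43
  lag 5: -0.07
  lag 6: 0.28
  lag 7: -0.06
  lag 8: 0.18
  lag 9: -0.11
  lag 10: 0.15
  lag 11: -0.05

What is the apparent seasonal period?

The largest autocorrelation is r_2 = 0.63, with weaker echoes at lags 4 (0.43), 6 (0.28), 8 (0.18) and 10 (0.15); the remaining lags stay at or below -0.02.
The dominant spike at lag 2 indicates a seasonal period of 2.

2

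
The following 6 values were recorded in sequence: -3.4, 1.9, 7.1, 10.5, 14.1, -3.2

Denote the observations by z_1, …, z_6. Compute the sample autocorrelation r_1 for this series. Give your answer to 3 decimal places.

0.050

Mean z̄ = (-3.4 + 1.9 + 7.1 + 10.5 + 14.1 − 3.2)/6 = 4.5000
Deviations from mean: -7.9000, -2.6000, 2.6000, 6.0000, 9.6000, -7.7000
Σ(z_t−z̄)(z_{t+1}−z̄) = (20.5400) + (-6.7600) + (15.6000) + (57.6000) + (-73.9200) = 13.0600
Denominator Σ(z_t−z̄)² = 263.3800
r_1 = 13.0600 / 263.3800 = 0.050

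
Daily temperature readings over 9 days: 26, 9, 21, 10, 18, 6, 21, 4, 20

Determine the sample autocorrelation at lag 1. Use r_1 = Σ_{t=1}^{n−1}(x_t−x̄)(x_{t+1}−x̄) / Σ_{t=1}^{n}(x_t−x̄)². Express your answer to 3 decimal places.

Mean x̄ = (26 + 9 + 21 + 10 + 18 + 6 + 21 + 4 + 20)/9 = 15.0000
Numerator Σ_{t=1}^{8}(x_t−x̄)(x_{t+1}−x̄) = -349.0000
Denominator Σ(x_t−x̄)² = 490.0000
r_1 = -349.0000 / 490.0000 = -0.712

-0.712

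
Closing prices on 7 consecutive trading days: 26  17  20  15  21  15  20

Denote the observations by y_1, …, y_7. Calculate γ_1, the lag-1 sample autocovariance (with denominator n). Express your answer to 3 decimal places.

Mean ȳ = (26 + 17 + 20 + 15 + 21 + 15 + 20)/7 = 19.1429
Deviations: 6.8571, -2.1429, 0.8571, -4.1429, 1.8571, -4.1429, 0.8571
Σ_{t=1}^{6}(y_t−ȳ)(y_{t+1}−ȳ) = -39.0204
γ_1 = -39.0204 / 7 = -5.574

-5.574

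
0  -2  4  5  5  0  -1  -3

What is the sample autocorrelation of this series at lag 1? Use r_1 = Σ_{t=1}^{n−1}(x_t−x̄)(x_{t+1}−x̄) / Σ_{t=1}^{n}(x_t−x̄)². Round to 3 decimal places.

0.389

Mean x̄ = (0 − 2 + 4 + 5 + 5 + 0 − 1 − 3)/8 = 1.0000
Deviations from mean: -1.0000, -3.0000, 3.0000, 4.0000, 4.0000, -1.0000, -2.0000, -4.0000
Σ(x_t−x̄)(x_{t+1}−x̄) = (3.0000) + (-9.0000) + (12.0000) + (16.0000) + (-4.0000) + (2.0000) + (8.0000) = 28.0000
Denominator Σ(x_t−x̄)² = 72.0000
r_1 = 28.0000 / 72.0000 = 0.389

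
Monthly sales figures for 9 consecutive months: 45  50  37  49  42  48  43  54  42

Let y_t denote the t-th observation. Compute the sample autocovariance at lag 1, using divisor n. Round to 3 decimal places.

-16.528

Mean ȳ = (45 + 50 + 37 + 49 + 42 + 48 + 43 + 54 + 42)/9 = 45.5556
Σ_{t=1}^{8}(y_t−ȳ)(y_{t+1}−ȳ) = -148.7531
γ_1 = -148.7531 / 9 = -16.528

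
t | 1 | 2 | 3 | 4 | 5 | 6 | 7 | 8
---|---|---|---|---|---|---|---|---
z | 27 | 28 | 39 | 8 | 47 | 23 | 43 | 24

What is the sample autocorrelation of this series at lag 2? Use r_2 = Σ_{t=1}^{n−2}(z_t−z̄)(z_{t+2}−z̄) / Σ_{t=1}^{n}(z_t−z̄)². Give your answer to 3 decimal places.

Mean z̄ = (27 + 28 + 39 + 8 + 47 + 23 + 43 + 24)/8 = 29.8750
Deviations from mean: -2.8750, -1.8750, 9.1250, -21.8750, 17.1250, -6.8750, 13.1250, -5.8750
Numerator Σ_{t=1}^{6}(z_t−z̄)(z_{t+2}−z̄) = 586.5938
Denominator Σ(z_t−z̄)² = 1120.8750
r_2 = 586.5938 / 1120.8750 = 0.523

0.523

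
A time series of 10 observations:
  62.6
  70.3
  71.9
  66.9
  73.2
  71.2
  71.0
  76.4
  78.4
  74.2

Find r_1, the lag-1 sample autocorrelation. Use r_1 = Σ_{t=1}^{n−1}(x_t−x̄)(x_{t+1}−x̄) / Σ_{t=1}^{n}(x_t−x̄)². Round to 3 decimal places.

Mean x̄ = (62.6 + 70.3 + 71.9 + 66.9 + 73.2 + 71.2 + 71.0 + 76.4 + 78.4 + 74.2)/10 = 71.6100
Numerator Σ_{t=1}^{9}(x_t−x̄)(x_{t+1}−x̄) = 49.3549
Denominator Σ(x_t−x̄)² = 183.9890
r_1 = 49.3549 / 183.9890 = 0.268

0.268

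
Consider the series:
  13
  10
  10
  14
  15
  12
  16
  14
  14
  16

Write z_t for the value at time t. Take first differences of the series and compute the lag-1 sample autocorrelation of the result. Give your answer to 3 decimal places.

First differences Δz: -3, 0, 4, 1, -3, 4, -2, 0, 2
Mean of differences = 0.3333
Numerator Σ(Δz_t−Δz̄)(Δz_{t+1}−Δz̄) = -20.4444
Denominator Σ(Δz_t−Δz̄)² = 58.0000
r_1(Δz) = -20.4444 / 58.0000 = -0.352

-0.352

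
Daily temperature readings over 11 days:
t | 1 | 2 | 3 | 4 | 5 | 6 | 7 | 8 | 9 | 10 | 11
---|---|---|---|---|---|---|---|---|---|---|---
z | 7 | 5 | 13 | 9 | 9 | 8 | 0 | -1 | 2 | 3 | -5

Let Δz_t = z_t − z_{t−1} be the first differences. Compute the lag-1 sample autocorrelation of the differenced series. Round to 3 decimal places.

First differences Δz: -2, 8, -4, 0, -1, -8, -1, 3, 1, -8
Mean of differences = -1.2000
Numerator Σ(Δz_t−Δz̄)(Δz_{t+1}−Δz̄) = -43.8400
Denominator Σ(Δz_t−Δz̄)² = 209.6000
r_1(Δz) = -43.8400 / 209.6000 = -0.209

-0.209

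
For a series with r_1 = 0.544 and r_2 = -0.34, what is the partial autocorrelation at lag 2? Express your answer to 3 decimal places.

-0.903

φ_{22} = (r_2 − r_1²) / (1 − r_1²)
r_1² = (0.544)² = 0.295936
Numerator = -0.34 − 0.2959 = -0.6359; denominator = 1 − 0.2959 = 0.7041
φ_{22} = -0.6359 / 0.7041 = -0.903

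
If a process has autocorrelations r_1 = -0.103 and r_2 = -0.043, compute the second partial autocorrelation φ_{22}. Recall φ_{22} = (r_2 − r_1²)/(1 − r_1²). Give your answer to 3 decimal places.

φ_{22} = (r_2 − r_1²) / (1 − r_1²)
r_1² = (-0.103)² = 0.010609
Numerator = -0.043 − 0.0106 = -0.0536; denominator = 1 − 0.0106 = 0.9894
φ_{22} = -0.0536 / 0.9894 = -0.054

-0.054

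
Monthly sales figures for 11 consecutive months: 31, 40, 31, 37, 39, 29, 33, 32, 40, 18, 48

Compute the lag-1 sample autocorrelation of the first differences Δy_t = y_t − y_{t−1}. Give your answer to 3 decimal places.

First differences Δy: 9, -9, 6, 2, -10, 4, -1, 8, -22, 30
Mean of differences = 1.7000
Numerator Σ(Δy_t−Δȳ)(Δy_{t+1}−Δȳ) = -996.4900
Denominator Σ(Δy_t−Δȳ)² = 1738.1000
r_1(Δy) = -996.4900 / 1738.1000 = -0.573

-0.573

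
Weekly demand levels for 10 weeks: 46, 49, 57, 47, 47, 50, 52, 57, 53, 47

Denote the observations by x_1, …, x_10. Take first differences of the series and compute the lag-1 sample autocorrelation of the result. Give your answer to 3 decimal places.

-0.139

First differences Δx: 3, 8, -10, 0, 3, 2, 5, -4, -6
Mean of differences = 0.1111
Numerator Σ(Δx_t−Δx̄)(Δx_{t+1}−Δx̄) = -36.4568
Denominator Σ(Δx_t−Δx̄)² = 262.8889
r_1(Δx) = -36.4568 / 262.8889 = -0.139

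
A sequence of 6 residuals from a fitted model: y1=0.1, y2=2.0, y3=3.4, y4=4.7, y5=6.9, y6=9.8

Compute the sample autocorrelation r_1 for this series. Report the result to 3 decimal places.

Mean ȳ = (0.1 + 2.0 + 3.4 + 4.7 + 6.9 + 9.8)/6 = 4.4833
Numerator Σ_{t=1}^{5}(y_t−ȳ)(y_{t+1}−ȳ) = 26.7131
Denominator Σ(y_t−ȳ)² = 60.7083
r_1 = 26.7131 / 60.7083 = 0.440

0.440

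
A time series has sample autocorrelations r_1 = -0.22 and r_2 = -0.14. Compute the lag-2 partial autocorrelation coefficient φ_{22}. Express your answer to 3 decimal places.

φ_{22} = (r_2 − r_1²) / (1 − r_1²)
r_1² = (-0.22)² = 0.0484
Numerator = -0.14 − 0.0484 = -0.1884; denominator = 1 − 0.0484 = 0.9516
φ_{22} = -0.1884 / 0.9516 = -0.198

-0.198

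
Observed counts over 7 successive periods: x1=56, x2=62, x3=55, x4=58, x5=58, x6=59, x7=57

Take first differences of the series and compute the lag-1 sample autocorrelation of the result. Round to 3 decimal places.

-0.653

First differences Δx: 6, -7, 3, 0, 1, -2
Mean of differences = 0.1667
Numerator Σ(Δx_t−Δx̄)(Δx_{t+1}−Δx̄) = -64.5278
Denominator Σ(Δx_t−Δx̄)² = 98.8333
r_1(Δx) = -64.5278 / 98.8333 = -0.653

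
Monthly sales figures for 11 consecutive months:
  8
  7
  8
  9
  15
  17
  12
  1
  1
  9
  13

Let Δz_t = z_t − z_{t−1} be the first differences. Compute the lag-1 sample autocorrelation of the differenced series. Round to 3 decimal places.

0.352

First differences Δz: -1, 1, 1, 6, 2, -5, -11, 0, 8, 4
Mean of differences = 0.5000
Numerator Σ(Δz_t−Δz̄)(Δz_{t+1}−Δz̄) = 93.7500
Denominator Σ(Δz_t−Δz̄)² = 266.5000
r_1(Δz) = 93.7500 / 266.5000 = 0.352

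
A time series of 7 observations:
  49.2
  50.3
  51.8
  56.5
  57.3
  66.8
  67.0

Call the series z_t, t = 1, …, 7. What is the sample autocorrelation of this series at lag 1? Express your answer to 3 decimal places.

Mean z̄ = (49.2 + 50.3 + 51.8 + 56.5 + 57.3 + 66.8 + 67.0)/7 = 56.9857
Deviations from mean: -7.7857, -6.6857, -5.1857, -0.4857, 0.3143, 9.8143, 10.0143
Numerator Σ_{t=1}^{6}(z_t−z̄)(z_{t+1}−z̄) = 190.4569
Denominator Σ(z_t−z̄)² = 329.1486
r_1 = 190.4569 / 329.1486 = 0.579

0.579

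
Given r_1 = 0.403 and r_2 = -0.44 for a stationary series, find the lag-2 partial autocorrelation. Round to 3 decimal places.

-0.719

φ_{22} = (r_2 − r_1²) / (1 − r_1²)
r_1² = (0.403)² = 0.162409
Numerator = -0.44 − 0.1624 = -0.6024; denominator = 1 − 0.1624 = 0.8376
φ_{22} = -0.6024 / 0.8376 = -0.719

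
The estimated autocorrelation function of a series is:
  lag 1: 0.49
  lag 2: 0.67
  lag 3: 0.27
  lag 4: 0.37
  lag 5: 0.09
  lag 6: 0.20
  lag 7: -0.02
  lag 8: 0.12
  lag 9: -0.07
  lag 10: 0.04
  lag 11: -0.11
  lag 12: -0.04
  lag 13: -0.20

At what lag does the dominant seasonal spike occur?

2

The largest autocorrelation is r_2 = 0.67; the remaining lags stay at or below 0.49.
The dominant spike at lag 2 indicates a seasonal period of 2.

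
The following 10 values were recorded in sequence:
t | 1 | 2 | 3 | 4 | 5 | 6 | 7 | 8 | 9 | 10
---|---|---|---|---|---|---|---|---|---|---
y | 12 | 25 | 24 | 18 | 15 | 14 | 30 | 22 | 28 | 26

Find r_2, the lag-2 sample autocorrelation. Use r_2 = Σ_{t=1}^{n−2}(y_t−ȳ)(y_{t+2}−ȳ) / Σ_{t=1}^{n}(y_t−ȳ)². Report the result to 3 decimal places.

Mean ȳ = (12 + 25 + 24 + 18 + 15 + 14 + 30 + 22 + 28 + 26)/10 = 21.4000
Numerator Σ_{t=1}^{8}(y_t−ȳ)(y_{t+2}−ȳ) = -28.1200
Denominator Σ(y_t−ȳ)² = 354.4000
r_2 = -28.1200 / 354.4000 = -0.079

-0.079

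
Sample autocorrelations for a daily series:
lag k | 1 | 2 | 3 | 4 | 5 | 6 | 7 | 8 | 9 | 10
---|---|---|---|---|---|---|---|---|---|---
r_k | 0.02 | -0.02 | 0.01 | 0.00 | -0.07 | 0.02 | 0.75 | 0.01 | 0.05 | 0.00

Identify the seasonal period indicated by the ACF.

The largest autocorrelation is r_7 = 0.75; the remaining lags stay at or below 0.05.
The dominant spike at lag 7 indicates a seasonal period of 7.

7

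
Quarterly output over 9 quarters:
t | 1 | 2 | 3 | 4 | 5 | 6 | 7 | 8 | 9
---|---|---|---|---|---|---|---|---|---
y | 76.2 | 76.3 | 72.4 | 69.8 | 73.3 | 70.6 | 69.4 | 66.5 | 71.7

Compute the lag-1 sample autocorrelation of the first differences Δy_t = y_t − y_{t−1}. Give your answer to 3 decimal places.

-0.303

First differences Δy: 0.1, -3.9, -2.6, 3.5, -2.7, -1.2, -2.9, 5.2
Mean of differences = -0.5625
Numerator Σ(Δy_t−Δȳ)(Δy_{t+1}−Δȳ) = -22.9889
Denominator Σ(Δy_t−Δȳ)² = 75.8788
r_1(Δy) = -22.9889 / 75.8788 = -0.303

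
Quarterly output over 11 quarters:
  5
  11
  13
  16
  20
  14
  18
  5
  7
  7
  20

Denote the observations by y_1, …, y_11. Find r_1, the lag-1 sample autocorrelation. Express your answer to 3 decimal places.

0.141

Mean ȳ = (5 + 11 + 13 + 16 + 20 + 14 + 18 + 5 + 7 + 7 + 20)/11 = 12.3636
Numerator Σ_{t=1}^{10}(y_t−ȳ)(y_{t+1}−ȳ) = 46.7769
Denominator Σ(y_t−ȳ)² = 332.5455
r_1 = 46.7769 / 332.5455 = 0.141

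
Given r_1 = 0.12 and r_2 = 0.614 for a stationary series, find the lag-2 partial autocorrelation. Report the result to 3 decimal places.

0.608

φ_{22} = (r_2 − r_1²) / (1 − r_1²)
r_1² = (0.12)² = 0.0144
Numerator = 0.614 − 0.0144 = 0.5996; denominator = 1 − 0.0144 = 0.9856
φ_{22} = 0.5996 / 0.9856 = 0.608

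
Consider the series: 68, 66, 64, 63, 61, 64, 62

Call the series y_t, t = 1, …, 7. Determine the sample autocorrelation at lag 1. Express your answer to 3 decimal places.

0.324

Mean ȳ = (68 + 66 + 64 + 63 + 61 + 64 + 62)/7 = 64.0000
Σ(y_t−ȳ)(y_{t+1}−ȳ) = (8.0000) + (0.0000) + (0.0000) + (3.0000) + (0.0000) + (0.0000) = 11.0000
Denominator Σ(y_t−ȳ)² = 34.0000
r_1 = 11.0000 / 34.0000 = 0.324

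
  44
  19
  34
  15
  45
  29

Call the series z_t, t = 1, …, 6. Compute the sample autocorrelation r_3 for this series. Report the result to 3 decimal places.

Mean z̄ = (44 + 19 + 34 + 15 + 45 + 29)/6 = 31.0000
Numerator Σ_{t=1}^{3}(z_t−z̄)(z_{t+3}−z̄) = -382.0000
Denominator Σ(z_t−z̄)² = 778.0000
r_3 = -382.0000 / 778.0000 = -0.491

-0.491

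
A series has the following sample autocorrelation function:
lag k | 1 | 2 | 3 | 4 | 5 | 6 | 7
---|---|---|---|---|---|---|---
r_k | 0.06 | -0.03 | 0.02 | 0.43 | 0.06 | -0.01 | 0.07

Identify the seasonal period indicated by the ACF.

The largest autocorrelation is r_4 = 0.43; the remaining lags stay at or below 0.07.
The dominant spike at lag 4 indicates a seasonal period of 4.

4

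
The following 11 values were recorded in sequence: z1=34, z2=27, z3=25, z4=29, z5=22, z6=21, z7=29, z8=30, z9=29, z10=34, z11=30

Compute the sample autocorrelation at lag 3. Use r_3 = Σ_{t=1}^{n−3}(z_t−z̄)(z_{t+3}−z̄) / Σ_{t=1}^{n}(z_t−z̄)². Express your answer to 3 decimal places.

0.149

Mean z̄ = (34 + 27 + 25 + 29 + 22 + 21 + 29 + 30 + 29 + 34 + 30)/11 = 28.1818
Numerator Σ_{t=1}^{8}(z_t−z̄)(z_{t+3}−z̄) = 26.5372
Denominator Σ(z_t−z̄)² = 177.6364
r_3 = 26.5372 / 177.6364 = 0.149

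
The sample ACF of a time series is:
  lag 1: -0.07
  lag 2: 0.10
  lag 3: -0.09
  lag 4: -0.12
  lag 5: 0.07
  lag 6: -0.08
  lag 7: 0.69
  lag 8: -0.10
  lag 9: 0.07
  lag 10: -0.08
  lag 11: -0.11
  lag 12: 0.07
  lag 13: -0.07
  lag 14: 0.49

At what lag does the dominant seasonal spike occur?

The largest autocorrelation is r_7 = 0.69, with a weaker echo at lag 14 (0.49); the remaining lags stay at or below 0.10.
The dominant spike at lag 7 indicates a seasonal period of 7.

7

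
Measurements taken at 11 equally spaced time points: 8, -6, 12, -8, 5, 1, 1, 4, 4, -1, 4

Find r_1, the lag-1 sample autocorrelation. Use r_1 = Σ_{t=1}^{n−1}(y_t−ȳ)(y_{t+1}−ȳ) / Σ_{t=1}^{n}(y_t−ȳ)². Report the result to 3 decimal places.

-0.811

Mean ȳ = (8 − 6 + 12 − 8 + 5 + 1 + 1 + 4 + 4 − 1 + 4)/11 = 2.1818
Numerator Σ_{t=1}^{10}(y_t−ȳ)(y_{t+1}−ȳ) = -268.9421
Denominator Σ(y_t−ȳ)² = 331.6364
r_1 = -268.9421 / 331.6364 = -0.811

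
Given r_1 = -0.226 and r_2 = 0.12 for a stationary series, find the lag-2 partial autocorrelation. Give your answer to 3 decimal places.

0.073

φ_{22} = (r_2 − r_1²) / (1 − r_1²)
r_1² = (-0.226)² = 0.051076
Numerator = 0.12 − 0.0511 = 0.0689; denominator = 1 − 0.0511 = 0.9489
φ_{22} = 0.0689 / 0.9489 = 0.073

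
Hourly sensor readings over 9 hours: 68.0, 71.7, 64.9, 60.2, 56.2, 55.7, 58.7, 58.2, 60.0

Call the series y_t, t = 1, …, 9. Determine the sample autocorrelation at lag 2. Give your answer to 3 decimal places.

Mean ȳ = (68.0 + 71.7 + 64.9 + 60.2 + 56.2 + 55.7 + 58.7 + 58.2 + 60.0)/9 = 61.5111
Σ(y_t−ȳ)(y_{t+2}−ȳ) = (21.9901) + (-13.3588) + (-17.9988) + (7.6190) + (14.9301) + (19.2412) + (4.2479) = 36.6709
Denominator Σ(y_t−ȳ)² = 242.2489
r_2 = 36.6709 / 242.2489 = 0.151

0.151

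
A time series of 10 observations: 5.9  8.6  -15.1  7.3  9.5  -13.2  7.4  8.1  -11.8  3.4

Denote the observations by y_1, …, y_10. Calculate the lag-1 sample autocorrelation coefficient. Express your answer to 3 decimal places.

Mean ȳ = (5.9 + 8.6 − 15.1 + 7.3 + 9.5 − 13.2 + 7.4 + 8.1 − 11.8 + 3.4)/10 = 1.0100
Numerator Σ_{t=1}^{9}(y_t−ȳ)(y_{t+1}−ȳ) = -420.6681
Denominator Σ(y_t−ȳ)² = 915.5290
r_1 = -420.6681 / 915.5290 = -0.459

-0.459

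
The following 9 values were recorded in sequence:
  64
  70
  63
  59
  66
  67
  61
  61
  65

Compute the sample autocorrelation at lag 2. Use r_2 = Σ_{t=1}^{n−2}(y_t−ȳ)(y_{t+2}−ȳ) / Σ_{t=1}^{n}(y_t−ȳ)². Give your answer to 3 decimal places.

-0.691

Mean ȳ = (64 + 70 + 63 + 59 + 66 + 67 + 61 + 61 + 65)/9 = 64.0000
Numerator Σ_{t=1}^{7}(y_t−ȳ)(y_{t+2}−ȳ) = -65.0000
Denominator Σ(y_t−ȳ)² = 94.0000
r_2 = -65.0000 / 94.0000 = -0.691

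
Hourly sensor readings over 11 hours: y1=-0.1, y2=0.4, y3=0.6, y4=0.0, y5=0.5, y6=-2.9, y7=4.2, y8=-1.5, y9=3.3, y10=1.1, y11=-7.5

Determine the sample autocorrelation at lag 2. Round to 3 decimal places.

-0.053

Mean ȳ = (-0.1 + 0.4 + 0.6 + 0.0 + 0.5 − 2.9 + 4.2 − 1.5 + 3.3 + 1.1 − 7.5)/11 = -0.1727
Numerator Σ_{t=1}^{9}(y_t−ȳ)(y_{t+2}−ȳ) = -5.1842
Denominator Σ(y_t−ȳ)² = 97.1018
r_2 = -5.1842 / 97.1018 = -0.053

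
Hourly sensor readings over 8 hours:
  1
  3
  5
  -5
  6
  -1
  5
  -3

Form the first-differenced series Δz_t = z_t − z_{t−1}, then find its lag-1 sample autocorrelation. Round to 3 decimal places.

First differences Δz: 2, 2, -10, 11, -7, 6, -8
Mean of differences = -0.5714
Numerator Σ(Δz_t−Δz̄)(Δz_{t+1}−Δz̄) = -292.1837
Denominator Σ(Δz_t−Δz̄)² = 375.7143
r_1(Δz) = -292.1837 / 375.7143 = -0.778

-0.778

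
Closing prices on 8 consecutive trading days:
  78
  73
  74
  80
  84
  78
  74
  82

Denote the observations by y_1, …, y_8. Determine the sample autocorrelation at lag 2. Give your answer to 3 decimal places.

Mean ȳ = (78 + 73 + 74 + 80 + 84 + 78 + 74 + 82)/8 = 77.8750
Deviations from mean: 0.1250, -4.8750, -3.8750, 2.1250, 6.1250, 0.1250, -3.8750, 4.1250
Numerator Σ_{t=1}^{6}(y_t−ȳ)(y_{t+2}−ȳ) = -57.5313
Denominator Σ(y_t−ȳ)² = 112.8750
r_2 = -57.5313 / 112.8750 = -0.510

-0.510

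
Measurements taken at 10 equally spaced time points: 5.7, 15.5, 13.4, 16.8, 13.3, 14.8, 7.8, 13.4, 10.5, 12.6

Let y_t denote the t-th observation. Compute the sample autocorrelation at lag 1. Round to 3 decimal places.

Mean ȳ = (5.7 + 15.5 + 13.4 + 16.8 + 13.3 + 14.8 + 7.8 + 13.4 + 10.5 + 12.6)/10 = 12.3800
Numerator Σ_{t=1}^{9}(y_t−ȳ)(y_{t+1}−ȳ) = -24.9444
Denominator Σ(y_t−ȳ)² = 107.2360
r_1 = -24.9444 / 107.2360 = -0.233

-0.233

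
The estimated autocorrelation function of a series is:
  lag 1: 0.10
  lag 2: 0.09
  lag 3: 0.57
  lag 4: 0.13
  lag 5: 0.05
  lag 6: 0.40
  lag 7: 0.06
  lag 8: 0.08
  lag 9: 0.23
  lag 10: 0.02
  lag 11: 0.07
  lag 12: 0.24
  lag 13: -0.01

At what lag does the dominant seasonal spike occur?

3

The largest autocorrelation is r_3 = 0.57, with weaker echoes at lags 6 (0.40), 9 (0.23) and 12 (0.24); the remaining lags stay at or below 0.13.
The dominant spike at lag 3 indicates a seasonal period of 3.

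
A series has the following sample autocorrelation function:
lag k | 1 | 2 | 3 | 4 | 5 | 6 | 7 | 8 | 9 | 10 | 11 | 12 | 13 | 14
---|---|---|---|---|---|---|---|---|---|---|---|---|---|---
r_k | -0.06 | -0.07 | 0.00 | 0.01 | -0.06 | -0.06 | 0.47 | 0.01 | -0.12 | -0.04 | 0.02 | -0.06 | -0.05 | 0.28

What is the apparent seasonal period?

The largest autocorrelation is r_7 = 0.47, with a weaker echo at lag 14 (0.28); the remaining lags stay at or below 0.02.
The dominant spike at lag 7 indicates a seasonal period of 7.

7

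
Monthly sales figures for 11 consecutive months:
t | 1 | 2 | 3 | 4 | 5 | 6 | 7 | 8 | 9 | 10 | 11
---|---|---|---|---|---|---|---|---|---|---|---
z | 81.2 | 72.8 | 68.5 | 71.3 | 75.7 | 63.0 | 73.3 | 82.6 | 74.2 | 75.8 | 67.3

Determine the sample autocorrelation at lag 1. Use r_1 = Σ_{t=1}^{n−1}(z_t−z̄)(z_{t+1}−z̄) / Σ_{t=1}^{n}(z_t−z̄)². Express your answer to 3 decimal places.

-0.079

Mean z̄ = (81.2 + 72.8 + 68.5 + 71.3 + 75.7 + 63.0 + 73.3 + 82.6 + 74.2 + 75.8 + 67.3)/11 = 73.2455
Numerator Σ_{t=1}^{10}(z_t−z̄)(z_{t+1}−z̄) = -25.9893
Denominator Σ(z_t−z̄)² = 331.0673
r_1 = -25.9893 / 331.0673 = -0.079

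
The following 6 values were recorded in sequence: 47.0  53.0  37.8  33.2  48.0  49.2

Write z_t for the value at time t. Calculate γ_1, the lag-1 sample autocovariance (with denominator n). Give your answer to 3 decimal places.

Mean z̄ = (47.0 + 53.0 + 37.8 + 33.2 + 48.0 + 49.2)/6 = 44.7000
Deviations: 2.3000, 8.3000, -6.9000, -11.5000, 3.3000, 4.5000
Σ_{t=1}^{5}(z_t−z̄)(z_{t+1}−z̄) = 18.0700
γ_1 = 18.0700 / 6 = 3.012

3.012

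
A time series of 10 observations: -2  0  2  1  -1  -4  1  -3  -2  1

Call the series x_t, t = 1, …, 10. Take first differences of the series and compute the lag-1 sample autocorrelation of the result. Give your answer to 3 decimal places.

-0.353

First differences Δx: 2, 2, -1, -2, -3, 5, -4, 1, 3
Mean of differences = 0.3333
Numerator Σ(Δx_t−Δx̄)(Δx_{t+1}−Δx̄) = -25.4444
Denominator Σ(Δx_t−Δx̄)² = 72.0000
r_1(Δx) = -25.4444 / 72.0000 = -0.353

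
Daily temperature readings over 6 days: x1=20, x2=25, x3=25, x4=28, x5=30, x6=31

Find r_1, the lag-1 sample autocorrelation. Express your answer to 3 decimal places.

0.377

Mean x̄ = (20 + 25 + 25 + 28 + 30 + 31)/6 = 26.5000
Deviations from mean: -6.5000, -1.5000, -1.5000, 1.5000, 3.5000, 4.5000
Σ(x_t−x̄)(x_{t+1}−x̄) = (9.7500) + (2.2500) + (-2.2500) + (5.2500) + (15.7500) = 30.7500
Denominator Σ(x_t−x̄)² = 81.5000
r_1 = 30.7500 / 81.5000 = 0.377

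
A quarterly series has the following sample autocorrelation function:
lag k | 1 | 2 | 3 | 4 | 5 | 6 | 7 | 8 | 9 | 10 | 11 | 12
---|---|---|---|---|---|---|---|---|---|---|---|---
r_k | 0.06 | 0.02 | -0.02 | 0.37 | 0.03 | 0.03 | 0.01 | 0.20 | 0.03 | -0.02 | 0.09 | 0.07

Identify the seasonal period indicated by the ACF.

The largest autocorrelation is r_4 = 0.37, with a weaker echo at lag 8 (0.20); the remaining lags stay at or below 0.09.
The dominant spike at lag 4 indicates a seasonal period of 4.

4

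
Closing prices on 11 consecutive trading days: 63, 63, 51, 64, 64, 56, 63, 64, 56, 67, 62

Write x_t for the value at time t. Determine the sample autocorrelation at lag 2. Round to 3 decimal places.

Mean x̄ = (63 + 63 + 51 + 64 + 64 + 56 + 63 + 64 + 56 + 67 + 62)/11 = 61.1818
Numerator Σ_{t=1}^{9}(x_t−x̄)(x_{t+2}−x̄) = -63.4298
Denominator Σ(x_t−x̄)² = 225.6364
r_2 = -63.4298 / 225.6364 = -0.281

-0.281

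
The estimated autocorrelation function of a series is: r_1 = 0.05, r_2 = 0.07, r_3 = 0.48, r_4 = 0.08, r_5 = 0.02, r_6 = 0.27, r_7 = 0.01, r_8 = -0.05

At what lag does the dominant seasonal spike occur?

The largest autocorrelation is r_3 = 0.48, with a weaker echo at lag 6 (0.27); the remaining lags stay at or below 0.08.
The dominant spike at lag 3 indicates a seasonal period of 3.

3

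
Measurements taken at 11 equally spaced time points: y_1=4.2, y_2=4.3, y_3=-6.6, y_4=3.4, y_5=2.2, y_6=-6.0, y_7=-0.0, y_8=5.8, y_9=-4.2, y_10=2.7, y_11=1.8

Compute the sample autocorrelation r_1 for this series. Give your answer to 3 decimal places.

Mean ȳ = (4.2 + 4.3 − 6.6 + 3.4 + 2.2 − 6.0 − 0.0 + 5.8 − 4.2 + 2.7 + 1.8)/11 = 0.6909
Numerator Σ_{t=1}^{10}(y_t−ȳ)(y_{t+1}−ȳ) = -70.9028
Denominator Σ(y_t−ȳ)² = 188.6491
r_1 = -70.9028 / 188.6491 = -0.376

-0.376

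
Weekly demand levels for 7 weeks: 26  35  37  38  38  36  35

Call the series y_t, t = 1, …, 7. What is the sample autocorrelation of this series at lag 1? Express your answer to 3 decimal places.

0.173

Mean ȳ = (26 + 35 + 37 + 38 + 38 + 36 + 35)/7 = 35.0000
Deviations from mean: -9.0000, 0.0000, 2.0000, 3.0000, 3.0000, 1.0000, 0.0000
Σ(y_t−ȳ)(y_{t+1}−ȳ) = (0.0000) + (0.0000) + (6.0000) + (9.0000) + (3.0000) + (0.0000) = 18.0000
Denominator Σ(y_t−ȳ)² = 104.0000
r_1 = 18.0000 / 104.0000 = 0.173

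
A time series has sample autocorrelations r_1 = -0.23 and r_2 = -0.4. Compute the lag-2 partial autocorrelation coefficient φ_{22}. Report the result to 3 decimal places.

-0.478

φ_{22} = (r_2 − r_1²) / (1 − r_1²)
r_1² = (-0.23)² = 0.0529
Numerator = -0.4 − 0.0529 = -0.4529; denominator = 1 − 0.0529 = 0.9471
φ_{22} = -0.4529 / 0.9471 = -0.478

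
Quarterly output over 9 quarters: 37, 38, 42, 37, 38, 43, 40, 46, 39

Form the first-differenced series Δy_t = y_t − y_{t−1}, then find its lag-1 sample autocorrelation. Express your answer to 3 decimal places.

First differences Δy: 1, 4, -5, 1, 5, -3, 6, -7
Mean of differences = 0.2500
Numerator Σ(Δy_t−Δȳ)(Δy_{t+1}−Δȳ) = -93.0625
Denominator Σ(Δy_t−Δȳ)² = 161.5000
r_1(Δy) = -93.0625 / 161.5000 = -0.576

-0.576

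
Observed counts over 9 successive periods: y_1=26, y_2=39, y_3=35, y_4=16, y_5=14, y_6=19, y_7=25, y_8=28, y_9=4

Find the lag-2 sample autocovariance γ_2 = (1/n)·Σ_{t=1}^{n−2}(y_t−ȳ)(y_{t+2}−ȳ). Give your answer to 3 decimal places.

Mean ȳ = (26 + 39 + 35 + 16 + 14 + 19 + 25 + 28 + 4)/9 = 22.8889
Σ_{t=1}^{7}(y_t−ȳ)(y_{t+2}−ȳ) = -232.6914
γ_2 = -232.6914 / 9 = -25.855

-25.855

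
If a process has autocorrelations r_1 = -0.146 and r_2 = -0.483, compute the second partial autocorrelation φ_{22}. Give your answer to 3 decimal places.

φ_{22} = (r_2 − r_1²) / (1 − r_1²)
r_1² = (-0.146)² = 0.021316
Numerator = -0.483 − 0.0213 = -0.5043; denominator = 1 − 0.0213 = 0.9787
φ_{22} = -0.5043 / 0.9787 = -0.515

-0.515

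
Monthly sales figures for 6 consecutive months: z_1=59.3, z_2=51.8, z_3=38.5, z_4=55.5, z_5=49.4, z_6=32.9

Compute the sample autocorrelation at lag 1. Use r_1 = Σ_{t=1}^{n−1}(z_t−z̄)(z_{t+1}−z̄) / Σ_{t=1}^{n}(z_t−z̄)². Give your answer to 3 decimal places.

Mean z̄ = (59.3 + 51.8 + 38.5 + 55.5 + 49.4 + 32.9)/6 = 47.9000
Deviations from mean: 11.4000, 3.9000, -9.4000, 7.6000, 1.5000, -15.0000
Numerator Σ_{t=1}^{5}(z_t−z̄)(z_{t+1}−z̄) = -74.7400
Denominator Σ(z_t−z̄)² = 518.5400
r_1 = -74.7400 / 518.5400 = -0.144

-0.144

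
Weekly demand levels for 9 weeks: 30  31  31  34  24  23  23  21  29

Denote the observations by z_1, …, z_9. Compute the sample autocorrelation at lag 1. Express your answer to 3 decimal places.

0.444

Mean z̄ = (30 + 31 + 31 + 34 + 24 + 23 + 23 + 21 + 29)/9 = 27.3333
Numerator Σ_{t=1}^{8}(z_t−z̄)(z_{t+1}−z̄) = 75.5556
Denominator Σ(z_t−z̄)² = 170.0000
r_1 = 75.5556 / 170.0000 = 0.444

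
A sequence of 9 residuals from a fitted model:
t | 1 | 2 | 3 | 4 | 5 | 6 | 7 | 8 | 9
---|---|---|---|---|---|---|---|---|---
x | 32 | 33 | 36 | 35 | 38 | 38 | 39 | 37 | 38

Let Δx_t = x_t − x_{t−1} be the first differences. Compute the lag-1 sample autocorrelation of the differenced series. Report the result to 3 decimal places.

First differences Δx: 1, 3, -1, 3, 0, 1, -2, 1
Mean of differences = 0.7500
Numerator Σ(Δx_t−Δx̄)(Δx_{t+1}−Δx̄) = -10.5625
Denominator Σ(Δx_t−Δx̄)² = 21.5000
r_1(Δx) = -10.5625 / 21.5000 = -0.491

-0.491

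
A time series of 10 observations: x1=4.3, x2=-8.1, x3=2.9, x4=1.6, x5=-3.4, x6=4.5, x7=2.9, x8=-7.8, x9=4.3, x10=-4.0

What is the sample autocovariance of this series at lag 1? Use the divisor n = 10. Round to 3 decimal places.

-13.568

Mean x̄ = (4.3 − 8.1 + 2.9 + 1.6 − 3.4 + 4.5 + 2.9 − 7.8 + 4.3 − 4.0)/10 = -0.2800
Σ_{t=1}^{9}(x_t−x̄)(x_{t+1}−x̄) = -135.6764
γ_1 = -135.6764 / 10 = -13.568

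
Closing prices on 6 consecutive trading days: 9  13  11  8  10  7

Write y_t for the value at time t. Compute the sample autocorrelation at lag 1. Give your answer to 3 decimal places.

Mean ȳ = (9 + 13 + 11 + 8 + 10 + 7)/6 = 9.6667
Deviations from mean: -0.6667, 3.3333, 1.3333, -1.6667, 0.3333, -2.6667
Σ(y_t−ȳ)(y_{t+1}−ȳ) = (-2.2222) + (4.4444) + (-2.2222) + (-0.5556) + (-0.8889) = -1.4444
Denominator Σ(y_t−ȳ)² = 23.3333
r_1 = -1.4444 / 23.3333 = -0.062

-0.062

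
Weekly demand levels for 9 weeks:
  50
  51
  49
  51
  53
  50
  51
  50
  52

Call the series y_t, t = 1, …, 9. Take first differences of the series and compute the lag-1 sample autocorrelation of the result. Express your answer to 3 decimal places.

First differences Δy: 1, -2, 2, 2, -3, 1, -1, 2
Mean of differences = 0.2500
Numerator Σ(Δy_t−Δȳ)(Δy_{t+1}−Δȳ) = -13.8125
Denominator Σ(Δy_t−Δȳ)² = 27.5000
r_1(Δy) = -13.8125 / 27.5000 = -0.502

-0.502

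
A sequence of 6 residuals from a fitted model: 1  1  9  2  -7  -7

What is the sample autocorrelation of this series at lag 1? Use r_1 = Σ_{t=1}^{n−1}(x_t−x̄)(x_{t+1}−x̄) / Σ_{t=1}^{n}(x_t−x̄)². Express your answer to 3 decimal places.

0.345

Mean x̄ = (1 + 1 + 9 + 2 − 7 − 7)/6 = -0.1667
Deviations from mean: 1.1667, 1.1667, 9.1667, 2.1667, -6.8333, -6.8333
Σ(x_t−x̄)(x_{t+1}−x̄) = (1.3611) + (10.6944) + (19.8611) + (-14.8056) + (46.6944) = 63.8056
Denominator Σ(x_t−x̄)² = 184.8333
r_1 = 63.8056 / 184.8333 = 0.345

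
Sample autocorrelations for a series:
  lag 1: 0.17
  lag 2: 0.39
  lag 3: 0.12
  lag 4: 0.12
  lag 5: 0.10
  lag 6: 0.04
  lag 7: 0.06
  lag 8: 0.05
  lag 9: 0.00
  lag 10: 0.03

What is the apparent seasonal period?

2

The largest autocorrelation is r_2 = 0.39; the remaining lags stay at or below 0.17.
The dominant spike at lag 2 indicates a seasonal period of 2.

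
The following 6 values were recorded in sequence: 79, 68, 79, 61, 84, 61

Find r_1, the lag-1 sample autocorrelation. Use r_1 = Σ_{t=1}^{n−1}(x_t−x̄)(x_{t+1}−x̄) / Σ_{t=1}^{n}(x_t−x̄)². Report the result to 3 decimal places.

-0.794

Mean x̄ = (79 + 68 + 79 + 61 + 84 + 61)/6 = 72.0000
Deviations from mean: 7.0000, -4.0000, 7.0000, -11.0000, 12.0000, -11.0000
Σ(x_t−x̄)(x_{t+1}−x̄) = (-28.0000) + (-28.0000) + (-77.0000) + (-132.0000) + (-132.0000) = -397.0000
Denominator Σ(x_t−x̄)² = 500.0000
r_1 = -397.0000 / 500.0000 = -0.794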